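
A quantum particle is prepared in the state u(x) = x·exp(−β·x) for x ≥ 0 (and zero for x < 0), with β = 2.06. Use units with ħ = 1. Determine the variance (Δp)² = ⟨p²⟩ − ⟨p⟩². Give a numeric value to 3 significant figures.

4.24

Compute ⟨p⟩ and ⟨p²⟩ separately; (Δp)² = ⟨p²⟩ − ⟨p⟩².
Differentiate x·exp(−β·x) with the product rule; every integrand then reduces to terms xʲ·e^(−2βx) on [0, ∞), with ∫₀^∞ xʲ·e^(−2βx) dx = j!/(2β)^(j+1).
Normalization: ∫|u|² dx = 0.028598.
⟨p⟩ = 0.0000 and ⟨p²⟩ = 4.2436.
(Δp)² = 4.2436 − (0.0000)² = 4.2436.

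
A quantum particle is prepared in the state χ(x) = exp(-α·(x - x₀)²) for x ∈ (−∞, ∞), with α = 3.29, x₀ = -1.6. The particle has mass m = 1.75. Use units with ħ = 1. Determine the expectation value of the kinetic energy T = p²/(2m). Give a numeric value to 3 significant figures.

T = −(ħ²/2m) d²/dx², so ⟨T⟩ = −(ħ²/2m) ∫ χ*·χ'' dx / ∫|χ|² dx; with m = 1.75.
Gaussian moments (u = x − x₀): ∫u^(2j)·e^(−2αu²) du = (2j−1)!!/(4α)^j · √(π/(2α)), odd powers integrate to 0; here √(π/(2α)) = 0.69097. Derivatives: d/dx e^(−αu²) = −2αu·e^(−αu²), d²/dx² e^(−αu²) = (4α²u² − 2α)·e^(−αu²).
State is unnormalized: ∫|χ|² dx = 0.69097, and ∫χ*·(−ħ²/2m · χ'') dx = 0.64952, so ⟨T⟩ = 0.64952 / 0.69097.
⟨T⟩ = 0.94000.

0.940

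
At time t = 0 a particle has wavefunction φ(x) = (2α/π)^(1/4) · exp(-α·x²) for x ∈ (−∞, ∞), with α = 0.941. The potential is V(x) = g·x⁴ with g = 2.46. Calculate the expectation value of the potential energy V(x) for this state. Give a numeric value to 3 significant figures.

⟨V⟩ = ∫ V(x)·|φ|² dx.
Gaussian moments: ∫x^(2j)·e^(−2αx²) dx = (2j−1)!!/(4α)^j · √(π/(2α)), odd powers integrate to 0; here √(π/(2α)) = 1.2920.
⟨V⟩ = 0.52090.

0.521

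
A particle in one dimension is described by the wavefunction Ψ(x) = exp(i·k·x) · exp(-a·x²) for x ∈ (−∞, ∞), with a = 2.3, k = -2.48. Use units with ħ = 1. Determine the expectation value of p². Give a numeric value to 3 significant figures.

p² Ψ = −ħ² d²Ψ/dx²; ⟨p²⟩ = −ħ² ∫ Ψ*·Ψ'' dx / ∫|Ψ|² dx.
Gaussian moments: ∫x^(2j)·e^(−2ax²) dx = (2j−1)!!/(4a)^j · √(π/(2a)), odd powers integrate to 0; here √(π/(2a)) = 0.82641. Derivatives: Ψ′ = (ik − 2ax)·Ψ, Ψ″ = ((ik − 2ax)² − 2a)·Ψ; the odd-in-x pieces drop out.
State is unnormalized: ∫|Ψ|² dx = 0.82641, and ∫Ψ*·(−ħ² Ψ'') dx = 6.9835, so ⟨p²⟩ = 6.9835 / 0.82641.
⟨p²⟩ = 8.4504.

8.45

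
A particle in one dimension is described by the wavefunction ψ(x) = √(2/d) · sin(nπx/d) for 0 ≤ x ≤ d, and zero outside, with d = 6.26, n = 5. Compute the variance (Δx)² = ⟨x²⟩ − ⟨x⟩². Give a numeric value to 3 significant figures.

Compute ⟨x⟩ and ⟨x²⟩ separately, then (Δx)² = ⟨x²⟩ − ⟨x⟩².
With sin²θ = (1 − cos2θ)/2 on 0 ≤ x ≤ d: ∫sin²(nπx/d) dx = d/2, ∫x·sin²(nπx/d) dx = d²/4, ∫x²·sin²(nπx/d) dx = d³·(1/6 − 1/(4n²π²)); higher powers xᵏ the same way, integrating xᵏ·cos(2nπx/d) by parts.
⟨x⟩ = 3.1300 and ⟨x²⟩ = 12.983.
(Δx)² = 12.983 − (3.1300)² = 3.1862.

3.19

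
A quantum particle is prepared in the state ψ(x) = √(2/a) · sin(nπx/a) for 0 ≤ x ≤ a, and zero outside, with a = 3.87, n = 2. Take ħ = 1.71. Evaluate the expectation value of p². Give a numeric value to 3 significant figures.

p² ψ = −ħ² d²ψ/dx²; ⟨p²⟩ = −ħ² ∫ ψ*·ψ'' dx.
d/dx sin(nπx/a) = (nπ/a)·cos(nπx/a) and d²/dx² sin(nπx/a) = −(nπ/a)²·sin(nπx/a); on 0 ≤ x ≤ a, ∫sin²(nπx/a) dx = a/2 and ∫sin(nπx/a)·cos(nπx/a) dx = 0.
⟨p²⟩ = 7.7078.

7.71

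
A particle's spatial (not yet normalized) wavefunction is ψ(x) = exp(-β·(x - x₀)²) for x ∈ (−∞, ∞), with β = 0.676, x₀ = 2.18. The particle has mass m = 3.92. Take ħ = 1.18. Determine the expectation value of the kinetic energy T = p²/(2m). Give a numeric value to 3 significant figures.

T = −(ħ²/2m) d²/dx², so ⟨T⟩ = −(ħ²/2m) ∫ ψ*·ψ'' dx / ∫|ψ|² dx; with m = 3.92.
Gaussian moments (u = x − x₀): ∫u^(2j)·e^(−2βu²) du = (2j−1)!!/(4β)^j · √(π/(2β)), odd powers integrate to 0; here √(π/(2β)) = 1.5244. Derivatives: d/dx e^(−βu²) = −2βu·e^(−βu²), d²/dx² e^(−βu²) = (4β²u² − 2β)·e^(−βu²).
State is unnormalized: ∫|ψ|² dx = 1.5244, and ∫ψ*·(−ħ²/2m · ψ'') dx = 0.18301, so ⟨T⟩ = 0.18301 / 1.5244.
⟨T⟩ = 0.12006.

0.120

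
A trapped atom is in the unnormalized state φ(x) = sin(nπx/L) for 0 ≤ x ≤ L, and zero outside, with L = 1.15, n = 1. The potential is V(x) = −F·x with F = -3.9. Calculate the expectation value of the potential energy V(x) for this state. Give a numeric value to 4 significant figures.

⟨V⟩ = ∫ V(x)·|φ|² dx / ∫|φ|² dx.
With sin²θ = (1 − cos2θ)/2 on 0 ≤ x ≤ L: ∫sin²(nπx/L) dx = L/2, ∫x·sin²(nπx/L) dx = L²/4, ∫x²·sin²(nπx/L) dx = L³·(1/6 − 1/(4n²π²)); higher powers xᵏ the same way, integrating xᵏ·cos(2nπx/L) by parts.
State is unnormalized: ∫|φ|² dx = 0.57500, and ∫φ*·V(x)·φ dx = 1.2894, so ⟨V⟩ = 1.2894 / 0.57500.
⟨V⟩ = 2.2425.

2.243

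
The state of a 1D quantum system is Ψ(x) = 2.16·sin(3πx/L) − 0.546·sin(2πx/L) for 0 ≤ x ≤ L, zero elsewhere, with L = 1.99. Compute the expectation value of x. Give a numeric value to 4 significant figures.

⟨x⟩ = ∫ x·|Ψ|² dx / ∫|Ψ|² dx (integrals over the domain).
On 0 ≤ x ≤ L (j ≠ l): ∫sin²(jπx/L) dx = L/2, ∫sin(jπx/L)·sin(lπx/L) dx = 0; diagonal moments ∫x·sin²(jπx/L) dx = L²/4, ∫x²·sin²(jπx/L) dx = L³·(1/6 − 1/(4j²π²)); cross terms ∫x·sin(jπx/L)·sin(lπx/L) dx = 0 for j + l even and −4jlL²/(π²(j² − l²)²) for j + l odd, ∫x²·sin(jπx/L)·sin(lπx/L) dx = (−1)^(j+l)·4jlL³/(π²(j² − l²)²); higher powers the same way via product-to-sum and parts.
State is unnormalized: ∫|Ψ|² dx = 4.9389, and ∫Ψ*·x·Ψ dx = 5.8228, so ⟨x⟩ = 5.8228 / 4.9389.
⟨x⟩ = 1.1790.

1.179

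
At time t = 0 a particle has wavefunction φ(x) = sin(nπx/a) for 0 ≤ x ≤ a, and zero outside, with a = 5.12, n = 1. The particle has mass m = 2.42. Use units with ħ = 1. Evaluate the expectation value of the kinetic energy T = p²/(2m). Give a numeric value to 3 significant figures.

0.0778

T = −(ħ²/2m) d²/dx², so ⟨T⟩ = −(ħ²/2m) ∫ φ*·φ'' dx / ∫|φ|² dx; with m = 2.42.
d/dx sin(nπx/a) = (nπ/a)·cos(nπx/a) and d²/dx² sin(nπx/a) = −(nπ/a)²·sin(nπx/a); on 0 ≤ x ≤ a, ∫sin²(nπx/a) dx = a/2 and ∫sin(nπx/a)·cos(nπx/a) dx = 0.
State is unnormalized: ∫|φ|² dx = 2.5600, and ∫φ*·(−ħ²/2m · φ'') dx = 0.19914, so ⟨T⟩ = 0.19914 / 2.5600.
⟨T⟩ = 0.077788.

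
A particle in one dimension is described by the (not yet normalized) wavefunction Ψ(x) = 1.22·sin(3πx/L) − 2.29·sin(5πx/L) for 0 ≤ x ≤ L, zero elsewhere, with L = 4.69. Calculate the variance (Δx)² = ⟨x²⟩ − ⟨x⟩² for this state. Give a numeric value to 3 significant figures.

0.904

Compute ⟨x⟩ and ⟨x²⟩ separately, then (Δx)² = ⟨x²⟩ − ⟨x⟩².
On 0 ≤ x ≤ L (j ≠ l): ∫sin²(jπx/L) dx = L/2, ∫sin(jπx/L)·sin(lπx/L) dx = 0; diagonal moments ∫x·sin²(jπx/L) dx = L²/4, ∫x²·sin²(jπx/L) dx = L³·(1/6 − 1/(4j²π²)); cross terms ∫x·sin(jπx/L)·sin(lπx/L) dx = 0 for j + l even and −4jlL²/(π²(j² − l²)²) for j + l odd, ∫x²·sin(jπx/L)·sin(lπx/L) dx = (−1)^(j+l)·4jlL³/(π²(j² − l²)²); higher powers the same way via product-to-sum and parts.
Normalization: ∫|Ψ|² dx = 15.788.
⟨x⟩ = 2.3450 and ⟨x²⟩ = 6.4029.
(Δx)² = 6.4029 − (2.3450)² = 0.90388.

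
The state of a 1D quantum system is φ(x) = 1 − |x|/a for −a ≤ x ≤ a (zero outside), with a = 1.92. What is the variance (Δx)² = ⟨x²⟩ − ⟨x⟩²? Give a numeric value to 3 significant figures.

0.369

Compute ⟨x⟩ and ⟨x²⟩ separately, then (Δx)² = ⟨x²⟩ − ⟨x⟩².
φ is even, so ∫ over [−a, a] = 2∫₀ᵃ with φ = 1 − x/a there: ∫₀ᵃ (1 − x/a)² dx = a/3, ∫₀ᵃ x²(1 − x/a)² dx = a³/30, ∫₀ᵃ x⁴(1 − x/a)² dx = a⁵/105.
Normalization: ∫|φ|² dx = 1.2800.
⟨x⟩ = 0.0000 and ⟨x²⟩ = 0.36864.
(Δx)² = 0.36864 − (0.0000)² = 0.36864.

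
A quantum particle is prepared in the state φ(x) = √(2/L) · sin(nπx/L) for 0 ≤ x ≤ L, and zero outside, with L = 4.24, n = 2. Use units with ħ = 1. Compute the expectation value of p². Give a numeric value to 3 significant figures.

p² φ = −ħ² d²φ/dx²; ⟨p²⟩ = −ħ² ∫ φ*·φ'' dx.
d/dx sin(nπx/L) = (nπ/L)·cos(nπx/L) and d²/dx² sin(nπx/L) = −(nπ/L)²·sin(nπx/L); on 0 ≤ x ≤ L, ∫sin²(nπx/L) dx = L/2 and ∫sin(nπx/L)·cos(nπx/L) dx = 0.
⟨p²⟩ = 2.1960.

2.20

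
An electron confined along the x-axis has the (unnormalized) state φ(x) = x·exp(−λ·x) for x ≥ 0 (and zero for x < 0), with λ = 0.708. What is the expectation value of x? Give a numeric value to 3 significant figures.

⟨x⟩ = ∫ x·|φ|² dx / ∫|φ|² dx (integrals over the domain).
Every integrand reduces to terms xʲ·e^(−2λx) on [0, ∞); use ∫₀^∞ xʲ·e^(−2λx) dx = j!/(2λ)^(j+1).
State is unnormalized: ∫|φ|² dx = 0.70443, and ∫φ*·x·φ dx = 1.4924, so ⟨x⟩ = 1.4924 / 0.70443.
⟨x⟩ = 2.1186.

2.12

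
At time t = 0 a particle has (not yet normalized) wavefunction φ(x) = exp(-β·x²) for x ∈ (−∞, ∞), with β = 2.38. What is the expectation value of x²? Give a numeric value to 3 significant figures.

0.105

⟨x²⟩ = ∫ x²·|φ|² dx / ∫|φ|² dx (integrals over the domain).
Gaussian moments: ∫x^(2j)·e^(−2βx²) dx = (2j−1)!!/(4β)^j · √(π/(2β)), odd powers integrate to 0; here √(π/(2β)) = 0.81240.
State is unnormalized: ∫|φ|² dx = 0.81240, and ∫φ*·x²·φ dx = 0.085336, so ⟨x²⟩ = 0.085336 / 0.81240.
⟨x²⟩ = 0.10504.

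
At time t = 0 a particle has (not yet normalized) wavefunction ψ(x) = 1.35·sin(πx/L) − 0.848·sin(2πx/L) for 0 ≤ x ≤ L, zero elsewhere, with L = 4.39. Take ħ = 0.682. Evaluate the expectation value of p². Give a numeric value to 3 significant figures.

0.440

p² ψ = −ħ² d²ψ/dx²; ⟨p²⟩ = −ħ² ∫ ψ*·ψ'' dx / ∫|ψ|² dx.
d²/dx² sin(jπx/L) = −(jπ/L)²·sin(jπx/L); on 0 ≤ x ≤ L, ∫sin²(jπx/L) dx = L/2 and ∫sin(jπx/L)·sin(lπx/L) dx = 0 for j ≠ l, so only diagonal terms survive in ∫|ψ|² and ∫ψ·ψ″; ∫ψ·ψ′ dx = [ψ²/2] between the walls = 0.
State is unnormalized: ∫|ψ|² dx = 5.5788, and ∫ψ*·(−ħ² ψ'') dx = 2.4568, so ⟨p²⟩ = 2.4568 / 5.5788.
⟨p²⟩ = 0.44038.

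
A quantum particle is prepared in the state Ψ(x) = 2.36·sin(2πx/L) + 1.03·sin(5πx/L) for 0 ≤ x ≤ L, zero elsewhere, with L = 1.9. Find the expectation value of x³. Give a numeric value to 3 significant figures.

1.47

⟨x³⟩ = ∫ x³·|Ψ|² dx / ∫|Ψ|² dx (integrals over the domain).
On 0 ≤ x ≤ L (j ≠ l): ∫sin²(jπx/L) dx = L/2, ∫sin(jπx/L)·sin(lπx/L) dx = 0; diagonal moments ∫x·sin²(jπx/L) dx = L²/4, ∫x²·sin²(jπx/L) dx = L³·(1/6 − 1/(4j²π²)); cross terms ∫x·sin(jπx/L)·sin(lπx/L) dx = 0 for j + l even and −4jlL²/(π²(j² − l²)²) for j + l odd, ∫x²·sin(jπx/L)·sin(lπx/L) dx = (−1)^(j+l)·4jlL³/(π²(j² − l²)²); higher powers the same way via product-to-sum and parts.
State is unnormalized: ∫|Ψ|² dx = 6.2990, and ∫Ψ*·x³·Ψ dx = 9.2639, so ⟨x³⟩ = 9.2639 / 6.2990.
⟨x³⟩ = 1.4707.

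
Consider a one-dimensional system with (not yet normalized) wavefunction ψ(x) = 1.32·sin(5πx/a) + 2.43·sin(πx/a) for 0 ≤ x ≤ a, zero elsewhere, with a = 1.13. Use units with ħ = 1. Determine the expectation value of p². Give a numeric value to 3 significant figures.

50.0

p² ψ = −ħ² d²ψ/dx²; ⟨p²⟩ = −ħ² ∫ ψ*·ψ'' dx / ∫|ψ|² dx.
d²/dx² sin(jπx/a) = −(jπ/a)²·sin(jπx/a); on 0 ≤ x ≤ a, ∫sin²(jπx/a) dx = a/2 and ∫sin(jπx/a)·sin(lπx/a) dx = 0 for j ≠ l, so only diagonal terms survive in ∫|ψ|² and ∫ψ·ψ″; ∫ψ·ψ′ dx = [ψ²/2] between the walls = 0.
State is unnormalized: ∫|ψ|² dx = 4.3207, and ∫ψ*·(−ħ² ψ'') dx = 216.02, so ⟨p²⟩ = 216.02 / 4.3207.
⟨p²⟩ = 49.996.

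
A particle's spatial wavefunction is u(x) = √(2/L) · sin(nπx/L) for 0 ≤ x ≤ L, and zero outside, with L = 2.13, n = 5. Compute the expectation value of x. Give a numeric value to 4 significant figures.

⟨x⟩ = ∫ x·|u|² dx (integrals over the domain).
With sin²θ = (1 − cos2θ)/2 on 0 ≤ x ≤ L: ∫sin²(nπx/L) dx = L/2, ∫x·sin²(nπx/L) dx = L²/4, ∫x²·sin²(nπx/L) dx = L³·(1/6 − 1/(4n²π²)); higher powers xᵏ the same way, integrating xᵏ·cos(2nπx/L) by parts.
⟨x⟩ = 1.0650.

1.065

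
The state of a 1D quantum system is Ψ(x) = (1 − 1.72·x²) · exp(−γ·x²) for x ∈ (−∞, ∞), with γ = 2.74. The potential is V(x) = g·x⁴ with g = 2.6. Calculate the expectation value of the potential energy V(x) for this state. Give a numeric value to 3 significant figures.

⟨V⟩ = ∫ V(x)·|Ψ|² dx / ∫|Ψ|² dx.
Expand each integrand as polynomial × e^(−2γx²) and use ∫x^(2j)·e^(−2γx²) dx = (2j−1)!!/(4γ)^j · √(π/(2γ)), odd powers → 0; here √(π/(2γ)) = 0.75715.
State is unnormalized: ∫|Ψ|² dx = 0.57545, and ∫Ψ*·V(x)·Ψ dx = 0.014388, so ⟨V⟩ = 0.014388 / 0.57545.
⟨V⟩ = 0.025003.

0.0250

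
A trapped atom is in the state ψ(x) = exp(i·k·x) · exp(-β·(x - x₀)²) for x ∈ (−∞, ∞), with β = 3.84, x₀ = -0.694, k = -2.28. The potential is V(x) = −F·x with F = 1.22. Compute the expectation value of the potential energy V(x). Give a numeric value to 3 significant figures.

⟨V⟩ = ∫ V(x)·|ψ|² dx / ∫|ψ|² dx.
Gaussian moments (u = x − x₀): ∫u^(2j)·e^(−2βu²) du = (2j−1)!!/(4β)^j · √(π/(2β)), odd powers integrate to 0; here √(π/(2β)) = 0.63958.
State is unnormalized: ∫|ψ|² dx = 0.63958, and ∫ψ*·V(x)·ψ dx = 0.54152, so ⟨V⟩ = 0.54152 / 0.63958.
⟨V⟩ = 0.84668.

0.847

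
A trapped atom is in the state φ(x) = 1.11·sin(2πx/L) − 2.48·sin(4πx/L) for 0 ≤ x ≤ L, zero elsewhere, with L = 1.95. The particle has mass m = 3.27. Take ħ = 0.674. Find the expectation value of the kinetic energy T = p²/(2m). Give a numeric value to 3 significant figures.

T = −(ħ²/2m) d²/dx², so ⟨T⟩ = −(ħ²/2m) ∫ φ*·φ'' dx / ∫|φ|² dx; with m = 3.27.
d²/dx² sin(jπx/L) = −(jπ/L)²·sin(jπx/L); on 0 ≤ x ≤ L, ∫sin²(jπx/L) dx = L/2 and ∫sin(jπx/L)·sin(lπx/L) dx = 0 for j ≠ l, so only diagonal terms survive in ∫|φ|² and ∫φ·φ″; ∫φ·φ′ dx = [φ²/2] between the walls = 0.
State is unnormalized: ∫|φ|² dx = 7.1979, and ∫φ*·(−ħ²/2m · φ'') dx = 18.165, so ⟨T⟩ = 18.165 / 7.1979.
⟨T⟩ = 2.5236.

2.52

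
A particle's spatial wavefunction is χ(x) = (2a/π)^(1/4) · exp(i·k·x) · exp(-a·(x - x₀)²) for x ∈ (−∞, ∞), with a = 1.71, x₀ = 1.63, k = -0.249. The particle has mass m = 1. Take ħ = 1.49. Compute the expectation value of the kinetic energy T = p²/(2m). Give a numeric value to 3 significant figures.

T = −(ħ²/2m) d²/dx², so ⟨T⟩ = −(ħ²/2m) ∫ χ*·χ'' dx; with m = 1.
Gaussian moments (u = x − x₀): ∫u^(2j)·e^(−2au²) du = (2j−1)!!/(4a)^j · √(π/(2a)), odd powers integrate to 0; here √(π/(2a)) = 0.95843. Derivatives: χ′ = (ik − 2au)·χ, χ″ = ((ik − 2au)² − 2a)·χ; the odd-in-u pieces drop out.
⟨T⟩ = 1.9670.

1.97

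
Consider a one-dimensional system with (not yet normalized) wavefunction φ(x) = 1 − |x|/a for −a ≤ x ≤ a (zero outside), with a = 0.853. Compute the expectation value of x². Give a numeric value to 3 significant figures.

⟨x²⟩ = ∫ x²·|φ|² dx / ∫|φ|² dx (integrals over the domain).
φ is even, so ∫ over [−a, a] = 2∫₀ᵃ with φ = 1 − x/a there: ∫₀ᵃ (1 − x/a)² dx = a/3, ∫₀ᵃ x²(1 − x/a)² dx = a³/30, ∫₀ᵃ x⁴(1 − x/a)² dx = a⁵/105.
State is unnormalized: ∫|φ|² dx = 0.56867, and ∫φ*·x²·φ dx = 0.041377, so ⟨x²⟩ = 0.041377 / 0.56867.
⟨x²⟩ = 0.072761.

0.0728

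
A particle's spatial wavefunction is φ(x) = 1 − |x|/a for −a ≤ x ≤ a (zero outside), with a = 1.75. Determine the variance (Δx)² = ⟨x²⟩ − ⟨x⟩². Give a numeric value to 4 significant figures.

0.3063

Compute ⟨x⟩ and ⟨x²⟩ separately, then (Δx)² = ⟨x²⟩ − ⟨x⟩².
φ is even, so ∫ over [−a, a] = 2∫₀ᵃ with φ = 1 − x/a there: ∫₀ᵃ (1 − x/a)² dx = a/3, ∫₀ᵃ x²(1 − x/a)² dx = a³/30, ∫₀ᵃ x⁴(1 − x/a)² dx = a⁵/105.
Normalization: ∫|φ|² dx = 1.1667.
⟨x⟩ = 0.0000 and ⟨x²⟩ = 0.30625.
(Δx)² = 0.30625 − (0.0000)² = 0.30625.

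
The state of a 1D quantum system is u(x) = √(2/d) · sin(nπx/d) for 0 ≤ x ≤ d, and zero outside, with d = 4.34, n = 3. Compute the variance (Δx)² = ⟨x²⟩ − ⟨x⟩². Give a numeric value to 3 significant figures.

1.46

Compute ⟨x⟩ and ⟨x²⟩ separately, then (Δx)² = ⟨x²⟩ − ⟨x⟩².
With sin²θ = (1 − cos2θ)/2 on 0 ≤ x ≤ d: ∫sin²(nπx/d) dx = d/2, ∫x·sin²(nπx/d) dx = d²/4, ∫x²·sin²(nπx/d) dx = d³·(1/6 − 1/(4n²π²)); higher powers xᵏ the same way, integrating xᵏ·cos(2nπx/d) by parts.
⟨x⟩ = 2.1700 and ⟨x²⟩ = 6.1725.
(Δx)² = 6.1725 − (2.1700)² = 1.4636.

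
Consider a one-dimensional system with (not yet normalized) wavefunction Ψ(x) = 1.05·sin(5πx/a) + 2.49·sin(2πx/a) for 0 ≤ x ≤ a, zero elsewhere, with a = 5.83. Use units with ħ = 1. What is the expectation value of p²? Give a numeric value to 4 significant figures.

p² Ψ = −ħ² d²Ψ/dx²; ⟨p²⟩ = −ħ² ∫ Ψ*·Ψ'' dx / ∫|Ψ|² dx.
d²/dx² sin(jπx/a) = −(jπ/a)²·sin(jπx/a); on 0 ≤ x ≤ a, ∫sin²(jπx/a) dx = a/2 and ∫sin(jπx/a)·sin(lπx/a) dx = 0 for j ≠ l, so only diagonal terms survive in ∫|Ψ|² and ∫Ψ·Ψ″; ∫Ψ·Ψ′ dx = [Ψ²/2] between the walls = 0.
State is unnormalized: ∫|Ψ|² dx = 21.287, and ∫Ψ*·(−ħ² Ψ'') dx = 44.323, so ⟨p²⟩ = 44.323 / 21.287.
⟨p²⟩ = 2.0821.

2.082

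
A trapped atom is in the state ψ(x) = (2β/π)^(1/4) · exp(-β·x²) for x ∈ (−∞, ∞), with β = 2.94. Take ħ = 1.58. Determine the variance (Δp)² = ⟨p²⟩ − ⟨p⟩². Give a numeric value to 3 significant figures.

7.34

Compute ⟨p⟩ and ⟨p²⟩ separately; (Δp)² = ⟨p²⟩ − ⟨p⟩².
Gaussian moments: ∫x^(2j)·e^(−2βx²) dx = (2j−1)!!/(4β)^j · √(π/(2β)), odd powers integrate to 0; here √(π/(2β)) = 0.73095. Derivatives: d/dx e^(−βx²) = −2βx·e^(−βx²), d²/dx² e^(−βx²) = (4β²x² − 2β)·e^(−βx²).
⟨p⟩ = 0.0000 and ⟨p²⟩ = 7.3394.
(Δp)² = 7.3394 − (0.0000)² = 7.3394.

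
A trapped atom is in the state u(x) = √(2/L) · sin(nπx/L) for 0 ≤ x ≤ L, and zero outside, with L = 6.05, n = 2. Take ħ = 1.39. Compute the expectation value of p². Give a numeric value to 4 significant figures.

p² u = −ħ² d²u/dx²; ⟨p²⟩ = −ħ² ∫ u*·u'' dx.
d/dx sin(nπx/L) = (nπ/L)·cos(nπx/L) and d²/dx² sin(nπx/L) = −(nπ/L)²·sin(nπx/L); on 0 ≤ x ≤ L, ∫sin²(nπx/L) dx = L/2 and ∫sin(nπx/L)·cos(nπx/L) dx = 0.
⟨p²⟩ = 2.0839.

2.084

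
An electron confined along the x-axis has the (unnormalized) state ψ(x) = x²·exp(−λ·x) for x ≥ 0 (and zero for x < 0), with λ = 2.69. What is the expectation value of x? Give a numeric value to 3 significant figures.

⟨x⟩ = ∫ x·|ψ|² dx / ∫|ψ|² dx (integrals over the domain).
Every integrand reduces to terms xʲ·e^(−2λx) on [0, ∞); use ∫₀^∞ xʲ·e^(−2λx) dx = j!/(2λ)^(j+1).
State is unnormalized: ∫|ψ|² dx = 0.0053248, and ∫ψ*·x·ψ dx = 0.0049487, so ⟨x⟩ = 0.0049487 / 0.0053248.
⟨x⟩ = 0.92937.

0.929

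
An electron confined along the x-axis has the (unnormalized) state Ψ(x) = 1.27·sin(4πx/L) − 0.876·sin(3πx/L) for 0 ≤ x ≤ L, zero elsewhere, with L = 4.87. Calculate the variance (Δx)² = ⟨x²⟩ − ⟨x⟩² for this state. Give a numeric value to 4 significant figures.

1.066

Compute ⟨x⟩ and ⟨x²⟩ separately, then (Δx)² = ⟨x²⟩ − ⟨x⟩².
On 0 ≤ x ≤ L (j ≠ l): ∫sin²(jπx/L) dx = L/2, ∫sin(jπx/L)·sin(lπx/L) dx = 0; diagonal moments ∫x·sin²(jπx/L) dx = L²/4, ∫x²·sin²(jπx/L) dx = L³·(1/6 − 1/(4j²π²)); cross terms ∫x·sin(jπx/L)·sin(lπx/L) dx = 0 for j + l even and −4jlL²/(π²(j² − l²)²) for j + l odd, ∫x²·sin(jπx/L)·sin(lπx/L) dx = (−1)^(j+l)·4jlL³/(π²(j² − l²)²); higher powers the same way via product-to-sum and parts.
Normalization: ∫|Ψ|² dx = 5.7960.
⟨x⟩ = 3.3387 and ⟨x²⟩ = 12.213.
(Δx)² = 12.213 − (3.3387)² = 1.0658.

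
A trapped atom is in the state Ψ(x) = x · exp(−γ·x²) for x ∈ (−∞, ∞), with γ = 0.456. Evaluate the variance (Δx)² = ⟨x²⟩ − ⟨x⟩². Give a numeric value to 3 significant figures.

1.64

Compute ⟨x⟩ and ⟨x²⟩ separately, then (Δx)² = ⟨x²⟩ − ⟨x⟩².
Expand each integrand as polynomial × e^(−2γx²) and use ∫x^(2j)·e^(−2γx²) dx = (2j−1)!!/(4γ)^j · √(π/(2γ)), odd powers → 0; here √(π/(2γ)) = 1.8560.
Normalization: ∫|Ψ|² dx = 1.0175.
⟨x⟩ = 0.0000 and ⟨x²⟩ = 1.6447.
(Δx)² = 1.6447 − (0.0000)² = 1.6447.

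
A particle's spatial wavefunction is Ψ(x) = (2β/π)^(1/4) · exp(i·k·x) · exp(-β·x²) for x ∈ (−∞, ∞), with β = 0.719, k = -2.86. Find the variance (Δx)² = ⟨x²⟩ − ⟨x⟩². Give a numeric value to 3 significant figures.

Compute ⟨x⟩ and ⟨x²⟩ separately, then (Δx)² = ⟨x²⟩ − ⟨x⟩².
Gaussian moments: ∫x^(2j)·e^(−2βx²) dx = (2j−1)!!/(4β)^j · √(π/(2β)), odd powers integrate to 0; here √(π/(2β)) = 1.4781.
⟨x⟩ = 0.0000 and ⟨x²⟩ = 0.34771.
(Δx)² = 0.34771 − (0.0000)² = 0.34771.

0.348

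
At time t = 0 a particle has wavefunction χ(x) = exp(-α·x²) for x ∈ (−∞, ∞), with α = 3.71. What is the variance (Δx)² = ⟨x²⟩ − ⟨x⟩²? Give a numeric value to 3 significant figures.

0.0674

Compute ⟨x⟩ and ⟨x²⟩ separately, then (Δx)² = ⟨x²⟩ − ⟨x⟩².
Gaussian moments: ∫x^(2j)·e^(−2αx²) dx = (2j−1)!!/(4α)^j · √(π/(2α)), odd powers integrate to 0; here √(π/(2α)) = 0.65069.
Normalization: ∫|χ|² dx = 0.65069.
⟨x⟩ = 0.0000 and ⟨x²⟩ = 0.067385.
(Δx)² = 0.067385 − (0.0000)² = 0.067385.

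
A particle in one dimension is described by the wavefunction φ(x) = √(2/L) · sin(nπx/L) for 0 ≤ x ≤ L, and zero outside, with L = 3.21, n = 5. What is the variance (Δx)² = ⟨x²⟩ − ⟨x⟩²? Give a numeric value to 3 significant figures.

0.838

Compute ⟨x⟩ and ⟨x²⟩ separately, then (Δx)² = ⟨x²⟩ − ⟨x⟩².
With sin²θ = (1 − cos2θ)/2 on 0 ≤ x ≤ L: ∫sin²(nπx/L) dx = L/2, ∫x·sin²(nπx/L) dx = L²/4, ∫x²·sin²(nπx/L) dx = L³·(1/6 − 1/(4n²π²)); higher powers xᵏ the same way, integrating xᵏ·cos(2nπx/L) by parts.
⟨x⟩ = 1.6050 and ⟨x²⟩ = 3.4138.
(Δx)² = 3.4138 − (1.6050)² = 0.83779.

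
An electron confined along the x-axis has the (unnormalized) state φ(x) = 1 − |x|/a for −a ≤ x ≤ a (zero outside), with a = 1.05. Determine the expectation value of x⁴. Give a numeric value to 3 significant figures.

0.0347

⟨x⁴⟩ = ∫ x⁴·|φ|² dx / ∫|φ|² dx (integrals over the domain).
φ is even, so ∫ over [−a, a] = 2∫₀ᵃ with φ = 1 − x/a there: ∫₀ᵃ (1 − x/a)² dx = a/3, ∫₀ᵃ x²(1 − x/a)² dx = a³/30, ∫₀ᵃ x⁴(1 − x/a)² dx = a⁵/105.
State is unnormalized: ∫|φ|² dx = 0.70000, and ∫φ*·x⁴·φ dx = 0.024310, so ⟨x⁴⟩ = 0.024310 / 0.70000.
⟨x⁴⟩ = 0.034729.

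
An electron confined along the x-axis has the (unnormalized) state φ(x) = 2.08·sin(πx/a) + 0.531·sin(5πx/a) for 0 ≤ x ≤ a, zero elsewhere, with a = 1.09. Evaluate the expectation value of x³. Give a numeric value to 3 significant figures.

0.238

⟨x³⟩ = ∫ x³·|φ|² dx / ∫|φ|² dx (integrals over the domain).
On 0 ≤ x ≤ a (j ≠ l): ∫sin²(jπx/a) dx = a/2, ∫sin(jπx/a)·sin(lπx/a) dx = 0; diagonal moments ∫x·sin²(jπx/a) dx = a²/4, ∫x²·sin²(jπx/a) dx = a³·(1/6 − 1/(4j²π²)); cross terms ∫x·sin(jπx/a)·sin(lπx/a) dx = 0 for j + l even and −4jla²/(π²(j² − l²)²) for j + l odd, ∫x²·sin(jπx/a)·sin(lπx/a) dx = (−1)^(j+l)·4jla³/(π²(j² − l²)²); higher powers the same way via product-to-sum and parts.
State is unnormalized: ∫|φ|² dx = 2.5116, and ∫φ*·x³·φ dx = 0.59694, so ⟨x³⟩ = 0.59694 / 2.5116.
⟨x³⟩ = 0.23768.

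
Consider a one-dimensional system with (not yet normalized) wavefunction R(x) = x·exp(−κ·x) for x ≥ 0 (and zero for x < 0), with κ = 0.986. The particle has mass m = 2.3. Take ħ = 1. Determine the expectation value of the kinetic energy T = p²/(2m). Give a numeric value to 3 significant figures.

0.211

T = −(ħ²/2m) d²/dx², so ⟨T⟩ = −(ħ²/2m) ∫ R*·R'' dx / ∫|R|² dx; with m = 2.3.
Differentiate x·exp(−κ·x) with the product rule; every integrand then reduces to terms xʲ·e^(−2κx) on [0, ∞), with ∫₀^∞ xʲ·e^(−2κx) dx = j!/(2κ)^(j+1).
State is unnormalized: ∫|R|² dx = 0.26080, and ∫R*·(−ħ²/2m · R'') dx = 0.055119, so ⟨T⟩ = 0.055119 / 0.26080.
⟨T⟩ = 0.21135.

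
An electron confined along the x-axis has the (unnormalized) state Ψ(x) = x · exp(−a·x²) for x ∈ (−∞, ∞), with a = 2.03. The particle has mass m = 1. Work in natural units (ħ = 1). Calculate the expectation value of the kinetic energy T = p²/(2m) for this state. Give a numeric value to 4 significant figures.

3.045

T = −(ħ²/2m) d²/dx², so ⟨T⟩ = −(ħ²/2m) ∫ Ψ*·Ψ'' dx / ∫|Ψ|² dx; with m = 1.
Expand each integrand as polynomial × e^(−2ax²) and use ∫x^(2j)·e^(−2ax²) dx = (2j−1)!!/(4a)^j · √(π/(2a)), odd powers → 0; here √(π/(2a)) = 0.87965. Differentiate with the product rule, d/dx e^(−ax²) = −2ax·e^(−ax²).
State is unnormalized: ∫|Ψ|² dx = 0.10833, and ∫Ψ*·(−ħ²/2m · Ψ'') dx = 0.32987, so ⟨T⟩ = 0.32987 / 0.10833.
⟨T⟩ = 3.0450.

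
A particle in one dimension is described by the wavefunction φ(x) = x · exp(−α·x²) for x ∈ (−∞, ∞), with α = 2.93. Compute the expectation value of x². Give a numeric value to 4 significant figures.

⟨x²⟩ = ∫ x²·|φ|² dx / ∫|φ|² dx (integrals over the domain).
Expand each integrand as polynomial × e^(−2αx²) and use ∫x^(2j)·e^(−2αx²) dx = (2j−1)!!/(4α)^j · √(π/(2α)), odd powers → 0; here √(π/(2α)) = 0.73219.
State is unnormalized: ∫|φ|² dx = 0.062474, and ∫φ*·x²·φ dx = 0.015992, so ⟨x²⟩ = 0.015992 / 0.062474.
⟨x²⟩ = 0.25597.

0.2560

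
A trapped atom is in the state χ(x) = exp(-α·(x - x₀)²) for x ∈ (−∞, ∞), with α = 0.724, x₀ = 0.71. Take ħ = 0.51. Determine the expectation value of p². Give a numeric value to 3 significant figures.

p² χ = −ħ² d²χ/dx²; ⟨p²⟩ = −ħ² ∫ χ*·χ'' dx / ∫|χ|² dx.
Gaussian moments (u = x − x₀): ∫u^(2j)·e^(−2αu²) du = (2j−1)!!/(4α)^j · √(π/(2α)), odd powers integrate to 0; here √(π/(2α)) = 1.4730. Derivatives: d/dx e^(−αu²) = −2αu·e^(−αu²), d²/dx² e^(−αu²) = (4α²u² − 2α)·e^(−αu²).
State is unnormalized: ∫|χ|² dx = 1.4730, and ∫χ*·(−ħ² χ'') dx = 0.27738, so ⟨p²⟩ = 0.27738 / 1.4730.
⟨p²⟩ = 0.18831.

0.188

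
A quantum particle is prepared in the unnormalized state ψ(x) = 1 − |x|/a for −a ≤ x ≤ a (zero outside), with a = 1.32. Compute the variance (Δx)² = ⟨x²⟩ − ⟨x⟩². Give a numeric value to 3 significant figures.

0.174

Compute ⟨x⟩ and ⟨x²⟩ separately, then (Δx)² = ⟨x²⟩ − ⟨x⟩².
ψ is even, so ∫ over [−a, a] = 2∫₀ᵃ with ψ = 1 − x/a there: ∫₀ᵃ (1 − x/a)² dx = a/3, ∫₀ᵃ x²(1 − x/a)² dx = a³/30, ∫₀ᵃ x⁴(1 − x/a)² dx = a⁵/105.
Normalization: ∫|ψ|² dx = 0.88000.
⟨x⟩ = 0.0000 and ⟨x²⟩ = 0.17424.
(Δx)² = 0.17424 − (0.0000)² = 0.17424.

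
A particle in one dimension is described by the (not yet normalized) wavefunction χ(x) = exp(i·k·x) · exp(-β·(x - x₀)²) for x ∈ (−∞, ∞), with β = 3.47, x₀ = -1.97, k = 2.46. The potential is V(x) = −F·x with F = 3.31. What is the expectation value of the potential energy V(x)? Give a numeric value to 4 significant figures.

⟨V⟩ = ∫ V(x)·|χ|² dx / ∫|χ|² dx.
Gaussian moments (u = x − x₀): ∫u^(2j)·e^(−2βu²) du = (2j−1)!!/(4β)^j · √(π/(2β)), odd powers integrate to 0; here √(π/(2β)) = 0.67281.
State is unnormalized: ∫|χ|² dx = 0.67281, and ∫χ*·V(x)·χ dx = 4.3872, so ⟨V⟩ = 4.3872 / 0.67281.
⟨V⟩ = 6.5207.

6.521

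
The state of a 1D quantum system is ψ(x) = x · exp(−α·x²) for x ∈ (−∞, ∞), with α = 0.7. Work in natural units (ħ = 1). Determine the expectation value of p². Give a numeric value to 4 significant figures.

p² ψ = −ħ² d²ψ/dx²; ⟨p²⟩ = −ħ² ∫ ψ*·ψ'' dx / ∫|ψ|² dx.
Expand each integrand as polynomial × e^(−2αx²) and use ∫x^(2j)·e^(−2αx²) dx = (2j−1)!!/(4α)^j · √(π/(2α)), odd powers → 0; here √(π/(2α)) = 1.4980. Differentiate with the product rule, d/dx e^(−αx²) = −2αx·e^(−αx²).
State is unnormalized: ∫|ψ|² dx = 0.53500, and ∫ψ*·(−ħ² ψ'') dx = 1.1235, so ⟨p²⟩ = 1.1235 / 0.53500.
⟨p²⟩ = 2.1000.

2.100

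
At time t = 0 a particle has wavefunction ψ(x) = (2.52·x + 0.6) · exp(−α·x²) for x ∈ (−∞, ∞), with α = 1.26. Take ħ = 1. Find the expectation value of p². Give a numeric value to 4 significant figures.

3.220

p² ψ = −ħ² d²ψ/dx²; ⟨p²⟩ = −ħ² ∫ ψ*·ψ'' dx / ∫|ψ|² dx.
Expand each integrand as polynomial × e^(−2αx²) and use ∫x^(2j)·e^(−2αx²) dx = (2j−1)!!/(4α)^j · √(π/(2α)), odd powers → 0; here √(π/(2α)) = 1.1165. Differentiate with the product rule, d/dx e^(−αx²) = −2αx·e^(−αx²).
State is unnormalized: ∫|ψ|² dx = 1.8088, and ∫ψ*·(−ħ² ψ'') dx = 5.8243, so ⟨p²⟩ = 5.8243 / 1.8088.
⟨p²⟩ = 3.2200.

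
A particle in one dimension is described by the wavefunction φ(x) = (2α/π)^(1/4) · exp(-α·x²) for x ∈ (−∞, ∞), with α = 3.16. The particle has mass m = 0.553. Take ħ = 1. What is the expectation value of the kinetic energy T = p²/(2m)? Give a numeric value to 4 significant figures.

2.857

T = −(ħ²/2m) d²/dx², so ⟨T⟩ = −(ħ²/2m) ∫ φ*·φ'' dx; with m = 0.553.
Gaussian moments: ∫x^(2j)·e^(−2αx²) dx = (2j−1)!!/(4α)^j · √(π/(2α)), odd powers integrate to 0; here √(π/(2α)) = 0.70504. Derivatives: d/dx e^(−αx²) = −2αx·e^(−αx²), d²/dx² e^(−αx²) = (4α²x² − 2α)·e^(−αx²).
⟨T⟩ = 2.8571.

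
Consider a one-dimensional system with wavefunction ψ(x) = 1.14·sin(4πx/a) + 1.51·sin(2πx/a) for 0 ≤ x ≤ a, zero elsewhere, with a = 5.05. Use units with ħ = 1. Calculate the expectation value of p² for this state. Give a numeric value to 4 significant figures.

3.234

p² ψ = −ħ² d²ψ/dx²; ⟨p²⟩ = −ħ² ∫ ψ*·ψ'' dx / ∫|ψ|² dx.
d²/dx² sin(jπx/a) = −(jπ/a)²·sin(jπx/a); on 0 ≤ x ≤ a, ∫sin²(jπx/a) dx = a/2 and ∫sin(jπx/a)·sin(lπx/a) dx = 0 for j ≠ l, so only diagonal terms survive in ∫|ψ|² and ∫ψ·ψ″; ∫ψ·ψ′ dx = [ψ²/2] between the walls = 0.
State is unnormalized: ∫|ψ|² dx = 9.0387, and ∫ψ*·(−ħ² ψ'') dx = 29.232, so ⟨p²⟩ = 29.232 / 9.0387.
⟨p²⟩ = 3.2340.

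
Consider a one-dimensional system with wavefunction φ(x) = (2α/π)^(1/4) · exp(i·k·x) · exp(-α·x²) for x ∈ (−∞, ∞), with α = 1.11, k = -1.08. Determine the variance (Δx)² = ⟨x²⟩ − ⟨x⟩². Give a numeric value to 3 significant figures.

0.225

Compute ⟨x⟩ and ⟨x²⟩ separately, then (Δx)² = ⟨x²⟩ − ⟨x⟩².
Gaussian moments: ∫x^(2j)·e^(−2αx²) dx = (2j−1)!!/(4α)^j · √(π/(2α)), odd powers integrate to 0; here √(π/(2α)) = 1.1896.
⟨x⟩ = 0.0000 and ⟨x²⟩ = 0.22523.
(Δx)² = 0.22523 − (0.0000)² = 0.22523.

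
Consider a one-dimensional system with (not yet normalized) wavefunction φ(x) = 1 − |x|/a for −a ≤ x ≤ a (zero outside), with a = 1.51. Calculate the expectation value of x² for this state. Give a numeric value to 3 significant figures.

⟨x²⟩ = ∫ x²·|φ|² dx / ∫|φ|² dx (integrals over the domain).
φ is even, so ∫ over [−a, a] = 2∫₀ᵃ with φ = 1 − x/a there: ∫₀ᵃ (1 − x/a)² dx = a/3, ∫₀ᵃ x²(1 − x/a)² dx = a³/30, ∫₀ᵃ x⁴(1 − x/a)² dx = a⁵/105.
State is unnormalized: ∫|φ|² dx = 1.0067, and ∫φ*·x²·φ dx = 0.22953, so ⟨x²⟩ = 0.22953 / 1.0067.
⟨x²⟩ = 0.22801.

0.228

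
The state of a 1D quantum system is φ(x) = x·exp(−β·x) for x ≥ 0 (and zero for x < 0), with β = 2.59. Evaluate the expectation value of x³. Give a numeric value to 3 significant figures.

0.432

⟨x³⟩ = ∫ x³·|φ|² dx / ∫|φ|² dx (integrals over the domain).
Every integrand reduces to terms xʲ·e^(−2βx) on [0, ∞); use ∫₀^∞ xʲ·e^(−2βx) dx = j!/(2β)^(j+1).
State is unnormalized: ∫|φ|² dx = 0.014389, and ∫φ*·x³·φ dx = 0.0062116, so ⟨x³⟩ = 0.0062116 / 0.014389.
⟨x³⟩ = 0.43168.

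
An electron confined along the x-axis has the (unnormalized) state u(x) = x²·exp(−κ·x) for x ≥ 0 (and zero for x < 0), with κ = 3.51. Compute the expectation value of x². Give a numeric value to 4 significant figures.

0.6088

⟨x²⟩ = ∫ x²·|u|² dx / ∫|u|² dx (integrals over the domain).
Every integrand reduces to terms xʲ·e^(−2κx) on [0, ∞); use ∫₀^∞ xʲ·e^(−2κx) dx = j!/(2κ)^(j+1).
State is unnormalized: ∫|u|² dx = 0.0014078, and ∫u*·x²·u dx = 0.00085698, so ⟨x²⟩ = 0.00085698 / 0.0014078.
⟨x²⟩ = 0.60876.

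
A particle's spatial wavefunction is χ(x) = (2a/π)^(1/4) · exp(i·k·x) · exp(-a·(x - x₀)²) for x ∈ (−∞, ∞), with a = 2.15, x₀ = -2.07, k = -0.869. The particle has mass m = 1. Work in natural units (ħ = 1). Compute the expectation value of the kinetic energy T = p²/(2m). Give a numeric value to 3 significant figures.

1.45

T = −(ħ²/2m) d²/dx², so ⟨T⟩ = −(ħ²/2m) ∫ χ*·χ'' dx; with m = 1.
Gaussian moments (u = x − x₀): ∫u^(2j)·e^(−2au²) du = (2j−1)!!/(4a)^j · √(π/(2a)), odd powers integrate to 0; here √(π/(2a)) = 0.85475. Derivatives: χ′ = (ik − 2au)·χ, χ″ = ((ik − 2au)² − 2a)·χ; the odd-in-u pieces drop out.
⟨T⟩ = 1.4526.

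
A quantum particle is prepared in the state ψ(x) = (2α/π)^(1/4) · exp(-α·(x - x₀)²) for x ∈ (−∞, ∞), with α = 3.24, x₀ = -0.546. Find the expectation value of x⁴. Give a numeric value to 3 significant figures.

⟨x⁴⟩ = ∫ x⁴·|ψ|² dx (integrals over the domain).
Gaussian moments (u = x − x₀): ∫u^(2j)·e^(−2αu²) du = (2j−1)!!/(4α)^j · √(π/(2α)), odd powers integrate to 0; here √(π/(2α)) = 0.69629.
⟨x⁴⟩ = 0.24475.

0.245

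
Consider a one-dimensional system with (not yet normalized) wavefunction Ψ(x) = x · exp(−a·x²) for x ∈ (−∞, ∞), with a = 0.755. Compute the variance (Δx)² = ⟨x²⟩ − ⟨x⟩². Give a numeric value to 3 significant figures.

Compute ⟨x⟩ and ⟨x²⟩ separately, then (Δx)² = ⟨x²⟩ − ⟨x⟩².
Expand each integrand as polynomial × e^(−2ax²) and use ∫x^(2j)·e^(−2ax²) dx = (2j−1)!!/(4a)^j · √(π/(2a)), odd powers → 0; here √(π/(2a)) = 1.4424.
Normalization: ∫|Ψ|² dx = 0.47762.
⟨x⟩ = 0.0000 and ⟨x²⟩ = 0.99338.
(Δx)² = 0.99338 − (0.0000)² = 0.99338.

0.993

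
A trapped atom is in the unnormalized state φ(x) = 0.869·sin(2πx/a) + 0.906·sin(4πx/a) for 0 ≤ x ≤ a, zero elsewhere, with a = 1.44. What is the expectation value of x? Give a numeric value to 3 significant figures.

0.720

⟨x⟩ = ∫ x·|φ|² dx / ∫|φ|² dx (integrals over the domain).
On 0 ≤ x ≤ a (j ≠ l): ∫sin²(jπx/a) dx = a/2, ∫sin(jπx/a)·sin(lπx/a) dx = 0; diagonal moments ∫x·sin²(jπx/a) dx = a²/4, ∫x²·sin²(jπx/a) dx = a³·(1/6 − 1/(4j²π²)); cross terms ∫x·sin(jπx/a)·sin(lπx/a) dx = 0 for j + l even and −4jla²/(π²(j² − l²)²) for j + l odd, ∫x²·sin(jπx/a)·sin(lπx/a) dx = (−1)^(j+l)·4jla³/(π²(j² − l²)²); higher powers the same way via product-to-sum and parts.
State is unnormalized: ∫|φ|² dx = 1.1347, and ∫φ*·x·φ dx = 0.81700, so ⟨x⟩ = 0.81700 / 1.1347.
⟨x⟩ = 0.72000.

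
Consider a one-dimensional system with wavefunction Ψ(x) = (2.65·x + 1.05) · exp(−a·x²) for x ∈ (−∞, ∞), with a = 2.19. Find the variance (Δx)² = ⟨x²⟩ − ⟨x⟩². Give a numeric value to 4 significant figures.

Compute ⟨x⟩ and ⟨x²⟩ separately, then (Δx)² = ⟨x²⟩ − ⟨x⟩².
Expand each integrand as polynomial × e^(−2ax²) and use ∫x^(2j)·e^(−2ax²) dx = (2j−1)!!/(4a)^j · √(π/(2a)), odd powers → 0; here √(π/(2a)) = 0.84691.
Normalization: ∫|Ψ|² dx = 1.6127.
⟨x⟩ = 0.33363 and ⟨x²⟩ = 0.21027.
(Δx)² = 0.21027 − (0.33363)² = 0.098969.

0.09897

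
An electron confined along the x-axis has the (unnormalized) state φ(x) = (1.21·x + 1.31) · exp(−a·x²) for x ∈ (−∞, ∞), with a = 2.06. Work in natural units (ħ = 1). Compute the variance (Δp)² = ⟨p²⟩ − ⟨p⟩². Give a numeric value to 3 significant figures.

Compute ⟨p⟩ and ⟨p²⟩ separately; (Δp)² = ⟨p²⟩ − ⟨p⟩².
Expand each integrand as polynomial × e^(−2ax²) and use ∫x^(2j)·e^(−2ax²) dx = (2j−1)!!/(4a)^j · √(π/(2a)), odd powers → 0; here √(π/(2a)) = 0.87323. Differentiate with the product rule, d/dx e^(−ax²) = −2ax·e^(−ax²).
Normalization: ∫|φ|² dx = 1.6537.
⟨p⟩ = 0.0000 and ⟨p²⟩ = 2.4466.
(Δp)² = 2.4466 − (0.0000)² = 2.4466.

2.45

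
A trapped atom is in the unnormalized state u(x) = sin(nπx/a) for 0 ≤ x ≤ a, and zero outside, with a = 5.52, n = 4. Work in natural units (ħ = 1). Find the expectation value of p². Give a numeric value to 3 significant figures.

p² u = −ħ² d²u/dx²; ⟨p²⟩ = −ħ² ∫ u*·u'' dx / ∫|u|² dx.
d/dx sin(nπx/a) = (nπ/a)·cos(nπx/a) and d²/dx² sin(nπx/a) = −(nπ/a)²·sin(nπx/a); on 0 ≤ x ≤ a, ∫sin²(nπx/a) dx = a/2 and ∫sin(nπx/a)·cos(nπx/a) dx = 0.
State is unnormalized: ∫|u|² dx = 2.7600, and ∫u*·(−ħ² u'') dx = 14.304, so ⟨p²⟩ = 14.304 / 2.7600.
⟨p²⟩ = 5.1825.

5.18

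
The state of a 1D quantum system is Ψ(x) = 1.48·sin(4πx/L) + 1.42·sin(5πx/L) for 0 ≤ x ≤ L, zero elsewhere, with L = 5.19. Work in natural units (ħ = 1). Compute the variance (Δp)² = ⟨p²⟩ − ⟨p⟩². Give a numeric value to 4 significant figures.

Compute ⟨p⟩ and ⟨p²⟩ separately; (Δp)² = ⟨p²⟩ − ⟨p⟩².
d²/dx² sin(jπx/L) = −(jπ/L)²·sin(jπx/L); on 0 ≤ x ≤ L, ∫sin²(jπx/L) dx = L/2 and ∫sin(jπx/L)·sin(lπx/L) dx = 0 for j ≠ l, so only diagonal terms survive in ∫|Ψ|² and ∫Ψ·Ψ″; ∫Ψ·Ψ′ dx = [Ψ²/2] between the walls = 0.
Normalization: ∫|Ψ|² dx = 10.917.
⟨p⟩ = 0.0000 and ⟨p²⟩ = 7.4432.
(Δp)² = 7.4432 − (0.0000)² = 7.4432.

7.443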